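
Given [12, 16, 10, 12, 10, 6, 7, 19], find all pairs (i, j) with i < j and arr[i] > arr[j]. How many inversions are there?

Finding inversions in [12, 16, 10, 12, 10, 6, 7, 19]:

(0, 2): arr[0]=12 > arr[2]=10
(0, 4): arr[0]=12 > arr[4]=10
(0, 5): arr[0]=12 > arr[5]=6
(0, 6): arr[0]=12 > arr[6]=7
(1, 2): arr[1]=16 > arr[2]=10
(1, 3): arr[1]=16 > arr[3]=12
(1, 4): arr[1]=16 > arr[4]=10
(1, 5): arr[1]=16 > arr[5]=6
(1, 6): arr[1]=16 > arr[6]=7
(2, 5): arr[2]=10 > arr[5]=6
(2, 6): arr[2]=10 > arr[6]=7
(3, 4): arr[3]=12 > arr[4]=10
(3, 5): arr[3]=12 > arr[5]=6
(3, 6): arr[3]=12 > arr[6]=7
(4, 5): arr[4]=10 > arr[5]=6
(4, 6): arr[4]=10 > arr[6]=7

Total inversions: 16

The array has 16 inversion(s): (0,2), (0,4), (0,5), (0,6), (1,2), (1,3), (1,4), (1,5), (1,6), (2,5), (2,6), (3,4), (3,5), (3,6), (4,5), (4,6). Each pair (i,j) satisfies i < j and arr[i] > arr[j].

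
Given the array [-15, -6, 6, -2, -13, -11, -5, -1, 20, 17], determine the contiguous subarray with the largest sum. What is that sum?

Using Kadane's algorithm on [-15, -6, 6, -2, -13, -11, -5, -1, 20, 17]:

Scanning through the array:
Position 1 (value -6): max_ending_here = -6, max_so_far = -6
Position 2 (value 6): max_ending_here = 6, max_so_far = 6
Position 3 (value -2): max_ending_here = 4, max_so_far = 6
Position 4 (value -13): max_ending_here = -9, max_so_far = 6
Position 5 (value -11): max_ending_here = -11, max_so_far = 6
Position 6 (value -5): max_ending_here = -5, max_so_far = 6
Position 7 (value -1): max_ending_here = -1, max_so_far = 6
Position 8 (value 20): max_ending_here = 20, max_so_far = 20
Position 9 (value 17): max_ending_here = 37, max_so_far = 37

Maximum subarray: [20, 17]
Maximum sum: 37

The maximum subarray is [20, 17] with sum 37. This subarray runs from index 8 to index 9.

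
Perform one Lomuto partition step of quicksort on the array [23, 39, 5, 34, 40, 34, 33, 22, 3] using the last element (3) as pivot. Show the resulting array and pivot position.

Lomuto partition with pivot = 3:

Initial array: [23, 39, 5, 34, 40, 34, 33, 22, 3]

arr[0]=23 > 3: no swap
arr[1]=39 > 3: no swap
arr[2]=5 > 3: no swap
arr[3]=34 > 3: no swap
arr[4]=40 > 3: no swap
arr[5]=34 > 3: no swap
arr[6]=33 > 3: no swap
arr[7]=22 > 3: no swap

Place pivot at position 0: [3, 39, 5, 34, 40, 34, 33, 22, 23]
Pivot position: 0

After partitioning with pivot 3, the array becomes [3, 39, 5, 34, 40, 34, 33, 22, 23]. The pivot is placed at index 0. All elements to the left of the pivot are <= 3, and all elements to the right are > 3.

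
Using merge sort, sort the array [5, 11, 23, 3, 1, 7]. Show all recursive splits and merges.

Merge sort trace:

Split: [5, 11, 23, 3, 1, 7] -> [5, 11, 23] and [3, 1, 7]
  Split: [5, 11, 23] -> [5] and [11, 23]
    Split: [11, 23] -> [11] and [23]
    Merge: [11] + [23] -> [11, 23]
  Merge: [5] + [11, 23] -> [5, 11, 23]
  Split: [3, 1, 7] -> [3] and [1, 7]
    Split: [1, 7] -> [1] and [7]
    Merge: [1] + [7] -> [1, 7]
  Merge: [3] + [1, 7] -> [1, 3, 7]
Merge: [5, 11, 23] + [1, 3, 7] -> [1, 3, 5, 7, 11, 23]

Final sorted array: [1, 3, 5, 7, 11, 23]

The merge sort proceeds by recursively splitting the array and merging sorted halves.
After all merges, the sorted array is [1, 3, 5, 7, 11, 23].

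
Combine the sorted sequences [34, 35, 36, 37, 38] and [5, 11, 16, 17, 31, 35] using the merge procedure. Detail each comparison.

Merging process:

Compare 34 vs 5: take 5 from right. Merged: [5]
Compare 34 vs 11: take 11 from right. Merged: [5, 11]
Compare 34 vs 16: take 16 from right. Merged: [5, 11, 16]
Compare 34 vs 17: take 17 from right. Merged: [5, 11, 16, 17]
Compare 34 vs 31: take 31 from right. Merged: [5, 11, 16, 17, 31]
Compare 34 vs 35: take 34 from left. Merged: [5, 11, 16, 17, 31, 34]
Compare 35 vs 35: take 35 from left. Merged: [5, 11, 16, 17, 31, 34, 35]
Compare 36 vs 35: take 35 from right. Merged: [5, 11, 16, 17, 31, 34, 35, 35]
Append remaining from left: [36, 37, 38]. Merged: [5, 11, 16, 17, 31, 34, 35, 35, 36, 37, 38]

Final merged array: [5, 11, 16, 17, 31, 34, 35, 35, 36, 37, 38]
Total comparisons: 8

The merged array is [5, 11, 16, 17, 31, 34, 35, 35, 36, 37, 38], requiring 8 comparisons. The merge step runs in O(n) time where n is the total number of elements.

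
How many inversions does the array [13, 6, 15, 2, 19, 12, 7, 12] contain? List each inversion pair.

Finding inversions in [13, 6, 15, 2, 19, 12, 7, 12]:

(0, 1): arr[0]=13 > arr[1]=6
(0, 3): arr[0]=13 > arr[3]=2
(0, 5): arr[0]=13 > arr[5]=12
(0, 6): arr[0]=13 > arr[6]=7
(0, 7): arr[0]=13 > arr[7]=12
(1, 3): arr[1]=6 > arr[3]=2
(2, 3): arr[2]=15 > arr[3]=2
(2, 5): arr[2]=15 > arr[5]=12
(2, 6): arr[2]=15 > arr[6]=7
(2, 7): arr[2]=15 > arr[7]=12
(4, 5): arr[4]=19 > arr[5]=12
(4, 6): arr[4]=19 > arr[6]=7
(4, 7): arr[4]=19 > arr[7]=12
(5, 6): arr[5]=12 > arr[6]=7

Total inversions: 14

The array has 14 inversion(s): (0,1), (0,3), (0,5), (0,6), (0,7), (1,3), (2,3), (2,5), (2,6), (2,7), (4,5), (4,6), (4,7), (5,6). Each pair (i,j) satisfies i < j and arr[i] > arr[j].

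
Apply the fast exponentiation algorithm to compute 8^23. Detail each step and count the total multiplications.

Computing 8^23 by squaring (build up from 8^1; each line after the first costs one multiplication):

8^1 = 8
8^2 = (8^1)^2 = 8^2 = 64
8^4 = (8^2)^2 = 64^2 = 4096
8^5 = 8 * 8^4 = 8 * 4096 = 32768
8^10 = (8^5)^2 = 32768^2 = 1073741824
8^11 = 8 * 8^10 = 8 * 1073741824 = 8589934592
8^22 = (8^11)^2 = 8589934592^2 = 73786976294838206464
8^23 = 8 * 8^22 = 8 * 73786976294838206464 = 590295810358705651712

Result: 590295810358705651712
Multiplications needed: 7 (7 lines after 8^1)

8^23 = 590295810358705651712. Using exponentiation by squaring, this requires 7 multiplications. The key idea: if the exponent is even, square the half-power; if odd, multiply by the base once.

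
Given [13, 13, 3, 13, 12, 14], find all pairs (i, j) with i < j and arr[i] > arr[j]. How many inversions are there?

Finding inversions in [13, 13, 3, 13, 12, 14]:

(0, 2): arr[0]=13 > arr[2]=3
(0, 4): arr[0]=13 > arr[4]=12
(1, 2): arr[1]=13 > arr[2]=3
(1, 4): arr[1]=13 > arr[4]=12
(3, 4): arr[3]=13 > arr[4]=12

Total inversions: 5

The array has 5 inversion(s): (0,2), (0,4), (1,2), (1,4), (3,4). Each pair (i,j) satisfies i < j and arr[i] > arr[j].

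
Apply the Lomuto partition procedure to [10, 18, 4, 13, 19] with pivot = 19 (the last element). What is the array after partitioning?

Lomuto partition with pivot = 19:

Initial array: [10, 18, 4, 13, 19]

arr[0]=10 <= 19: swap with position 0, array becomes [10, 18, 4, 13, 19]
arr[1]=18 <= 19: swap with position 1, array becomes [10, 18, 4, 13, 19]
arr[2]=4 <= 19: swap with position 2, array becomes [10, 18, 4, 13, 19]
arr[3]=13 <= 19: swap with position 3, array becomes [10, 18, 4, 13, 19]

Place pivot at position 4: [10, 18, 4, 13, 19]
Pivot position: 4

After partitioning with pivot 19, the array becomes [10, 18, 4, 13, 19]. The pivot is placed at index 4. All elements to the left of the pivot are <= 19, and all elements to the right are > 19.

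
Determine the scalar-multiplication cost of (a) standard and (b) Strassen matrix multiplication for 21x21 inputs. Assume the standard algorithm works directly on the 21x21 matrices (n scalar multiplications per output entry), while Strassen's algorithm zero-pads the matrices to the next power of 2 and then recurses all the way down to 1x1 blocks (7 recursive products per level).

Matrix multiplication for 21x21 matrices:

Strassen's algorithm requires power-of-2 dimensions. Pad 21x21 to 32x32 (next power of 2).

Standard algorithm: 21^3 = 9261 multiplications
Strassen's algorithm: 7^(log2(32)) = 7^5 = 16807 multiplications
Difference: 9261 - 16807 = -7546 (Strassen uses MORE here due to padding overhead — for small or just-over-power-of-2 n, padding can outweigh the per-level savings)

Standard: 9261 multiplications (21^3). Strassen: 16807 multiplications (7^5, after padding to 32x32). Strassen reduces 8 recursive multiplications to 7 at each level.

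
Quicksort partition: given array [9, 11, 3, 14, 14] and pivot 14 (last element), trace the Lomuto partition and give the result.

Lomuto partition with pivot = 14:

Initial array: [9, 11, 3, 14, 14]

arr[0]=9 <= 14: swap with position 0, array becomes [9, 11, 3, 14, 14]
arr[1]=11 <= 14: swap with position 1, array becomes [9, 11, 3, 14, 14]
arr[2]=3 <= 14: swap with position 2, array becomes [9, 11, 3, 14, 14]
arr[3]=14 <= 14: swap with position 3, array becomes [9, 11, 3, 14, 14]

Place pivot at position 4: [9, 11, 3, 14, 14]
Pivot position: 4

After partitioning with pivot 14, the array becomes [9, 11, 3, 14, 14]. The pivot is placed at index 4. All elements to the left of the pivot are <= 14, and all elements to the right are > 14.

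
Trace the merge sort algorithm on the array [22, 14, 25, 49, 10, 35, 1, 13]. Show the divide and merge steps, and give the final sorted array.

Merge sort trace:

Split: [22, 14, 25, 49, 10, 35, 1, 13] -> [22, 14, 25, 49] and [10, 35, 1, 13]
  Split: [22, 14, 25, 49] -> [22, 14] and [25, 49]
    Split: [22, 14] -> [22] and [14]
    Merge: [22] + [14] -> [14, 22]
    Split: [25, 49] -> [25] and [49]
    Merge: [25] + [49] -> [25, 49]
  Merge: [14, 22] + [25, 49] -> [14, 22, 25, 49]
  Split: [10, 35, 1, 13] -> [10, 35] and [1, 13]
    Split: [10, 35] -> [10] and [35]
    Merge: [10] + [35] -> [10, 35]
    Split: [1, 13] -> [1] and [13]
    Merge: [1] + [13] -> [1, 13]
  Merge: [10, 35] + [1, 13] -> [1, 10, 13, 35]
Merge: [14, 22, 25, 49] + [1, 10, 13, 35] -> [1, 10, 13, 14, 22, 25, 35, 49]

Final sorted array: [1, 10, 13, 14, 22, 25, 35, 49]

The merge sort proceeds by recursively splitting the array and merging sorted halves.
After all merges, the sorted array is [1, 10, 13, 14, 22, 25, 35, 49].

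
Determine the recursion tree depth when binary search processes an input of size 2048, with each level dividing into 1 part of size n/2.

For divide and conquer with division factor 2:

Problem sizes at each level:
Level 0: 2048
Level 1: 1024
Level 2: 512
Level 3: 256
Level 4: 128
Level 5: 64
Level 6: 32
Level 7: 16
Level 8: 8
Level 9: 4
Level 10: 2
Level 11: 1

The root is level 0 and the size-1 base case is level 11 (the tree spans levels 0 through 11, i.e. 12 levels counting the root), so the depth is the number of divisions: log_2(2048) = 11

The recursion tree depth is log_2(2048) = 11. At each level, the problem size is divided by 2, so it takes 11 divisions to reduce to a base case of size 1. The algorithm makes 1 recursive call at each level.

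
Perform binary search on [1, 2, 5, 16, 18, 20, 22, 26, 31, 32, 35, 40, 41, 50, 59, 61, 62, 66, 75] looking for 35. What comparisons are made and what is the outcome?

Binary search for 35 in [1, 2, 5, 16, 18, 20, 22, 26, 31, 32, 35, 40, 41, 50, 59, 61, 62, 66, 75]:

lo=0, hi=18, mid=9, arr[mid]=32 -> 32 < 35, search right half
lo=10, hi=18, mid=14, arr[mid]=59 -> 59 > 35, search left half
lo=10, hi=13, mid=11, arr[mid]=40 -> 40 > 35, search left half
lo=10, hi=10, mid=10, arr[mid]=35 -> Found target at index 10!

Binary search finds 35 at index 10 after 4 comparisons. The search repeatedly halves the search space by comparing with the middle element.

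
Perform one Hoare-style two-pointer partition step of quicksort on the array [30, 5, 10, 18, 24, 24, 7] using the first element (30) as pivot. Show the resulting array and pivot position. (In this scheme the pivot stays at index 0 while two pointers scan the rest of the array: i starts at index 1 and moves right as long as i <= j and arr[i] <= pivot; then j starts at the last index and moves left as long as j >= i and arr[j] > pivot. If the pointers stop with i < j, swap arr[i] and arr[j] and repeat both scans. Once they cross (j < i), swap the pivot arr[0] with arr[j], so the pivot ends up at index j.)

Hoare-style two-pointer partition with pivot = 30:

Initial array: [30, 5, 10, 18, 24, 24, 7]

Pointers start at i = 1, j = 6.
i ends at 7, j ends at 6: the pointers have crossed (j < i), so scanning stops.

Swap pivot arr[0] with arr[6] to place pivot at position 6: [7, 5, 10, 18, 24, 24, 30]
Pivot position: 6

After partitioning with pivot 30, the array becomes [7, 5, 10, 18, 24, 24, 30]. The pivot is placed at index 6. All elements to the left of the pivot are <= 30, and all elements to the right are > 30.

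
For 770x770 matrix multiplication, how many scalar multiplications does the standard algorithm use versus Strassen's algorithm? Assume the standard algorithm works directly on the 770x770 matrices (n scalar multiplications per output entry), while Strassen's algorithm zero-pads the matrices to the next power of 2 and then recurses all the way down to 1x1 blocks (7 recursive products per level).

Matrix multiplication for 770x770 matrices:

Strassen's algorithm requires power-of-2 dimensions. Pad 770x770 to 1024x1024 (next power of 2).

Standard algorithm: 770^3 = 456533000 multiplications
Strassen's algorithm: 7^(log2(1024)) = 7^10 = 282475249 multiplications
Savings: 456533000 - 282475249 = 174057751 multiplications

Standard: 456533000 multiplications (770^3). Strassen: 282475249 multiplications (7^10, after padding to 1024x1024). Strassen reduces 8 recursive multiplications to 7 at each level.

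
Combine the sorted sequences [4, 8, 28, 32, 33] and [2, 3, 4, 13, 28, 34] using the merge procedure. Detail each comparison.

Merging process:

Compare 4 vs 2: take 2 from right. Merged: [2]
Compare 4 vs 3: take 3 from right. Merged: [2, 3]
Compare 4 vs 4: take 4 from left. Merged: [2, 3, 4]
Compare 8 vs 4: take 4 from right. Merged: [2, 3, 4, 4]
Compare 8 vs 13: take 8 from left. Merged: [2, 3, 4, 4, 8]
Compare 28 vs 13: take 13 from right. Merged: [2, 3, 4, 4, 8, 13]
Compare 28 vs 28: take 28 from left. Merged: [2, 3, 4, 4, 8, 13, 28]
Compare 32 vs 28: take 28 from right. Merged: [2, 3, 4, 4, 8, 13, 28, 28]
Compare 32 vs 34: take 32 from left. Merged: [2, 3, 4, 4, 8, 13, 28, 28, 32]
Compare 33 vs 34: take 33 from left. Merged: [2, 3, 4, 4, 8, 13, 28, 28, 32, 33]
Append remaining from right: [34]. Merged: [2, 3, 4, 4, 8, 13, 28, 28, 32, 33, 34]

Final merged array: [2, 3, 4, 4, 8, 13, 28, 28, 32, 33, 34]
Total comparisons: 10

The merged array is [2, 3, 4, 4, 8, 13, 28, 28, 32, 33, 34], requiring 10 comparisons. The merge step runs in O(n) time where n is the total number of elements.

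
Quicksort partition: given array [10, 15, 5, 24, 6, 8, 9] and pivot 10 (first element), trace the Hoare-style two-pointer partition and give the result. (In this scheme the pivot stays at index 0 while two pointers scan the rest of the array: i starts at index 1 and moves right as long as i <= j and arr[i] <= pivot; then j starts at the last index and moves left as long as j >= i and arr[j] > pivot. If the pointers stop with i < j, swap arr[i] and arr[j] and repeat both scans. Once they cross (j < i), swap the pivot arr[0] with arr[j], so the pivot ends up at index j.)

Hoare-style two-pointer partition with pivot = 10:

Initial array: [10, 15, 5, 24, 6, 8, 9]

Pointers start at i = 1, j = 6.
i stops at index 1 (arr[1]=15 > 10), j stops at index 6 (arr[6]=9 <= 10): swap arr[1] and arr[6], array becomes [10, 9, 5, 24, 6, 8, 15]
i stops at index 3 (arr[3]=24 > 10), j stops at index 5 (arr[5]=8 <= 10): swap arr[3] and arr[5], array becomes [10, 9, 5, 8, 6, 24, 15]
i ends at 5, j ends at 4: the pointers have crossed (j < i), so scanning stops.

Swap pivot arr[0] with arr[4] to place pivot at position 4: [6, 9, 5, 8, 10, 24, 15]
Pivot position: 4

After partitioning with pivot 10, the array becomes [6, 9, 5, 8, 10, 24, 15]. The pivot is placed at index 4. All elements to the left of the pivot are <= 10, and all elements to the right are > 10.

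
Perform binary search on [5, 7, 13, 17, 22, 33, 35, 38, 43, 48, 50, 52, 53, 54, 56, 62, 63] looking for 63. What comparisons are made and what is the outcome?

Binary search for 63 in [5, 7, 13, 17, 22, 33, 35, 38, 43, 48, 50, 52, 53, 54, 56, 62, 63]:

lo=0, hi=16, mid=8, arr[mid]=43 -> 43 < 63, search right half
lo=9, hi=16, mid=12, arr[mid]=53 -> 53 < 63, search right half
lo=13, hi=16, mid=14, arr[mid]=56 -> 56 < 63, search right half
lo=15, hi=16, mid=15, arr[mid]=62 -> 62 < 63, search right half
lo=16, hi=16, mid=16, arr[mid]=63 -> Found target at index 16!

Binary search finds 63 at index 16 after 5 comparisons. The search repeatedly halves the search space by comparing with the middle element.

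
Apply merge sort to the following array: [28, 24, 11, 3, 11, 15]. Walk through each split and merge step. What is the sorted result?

Merge sort trace:

Split: [28, 24, 11, 3, 11, 15] -> [28, 24, 11] and [3, 11, 15]
  Split: [28, 24, 11] -> [28] and [24, 11]
    Split: [24, 11] -> [24] and [11]
    Merge: [24] + [11] -> [11, 24]
  Merge: [28] + [11, 24] -> [11, 24, 28]
  Split: [3, 11, 15] -> [3] and [11, 15]
    Split: [11, 15] -> [11] and [15]
    Merge: [11] + [15] -> [11, 15]
  Merge: [3] + [11, 15] -> [3, 11, 15]
Merge: [11, 24, 28] + [3, 11, 15] -> [3, 11, 11, 15, 24, 28]

Final sorted array: [3, 11, 11, 15, 24, 28]

The merge sort proceeds by recursively splitting the array and merging sorted halves.
After all merges, the sorted array is [3, 11, 11, 15, 24, 28].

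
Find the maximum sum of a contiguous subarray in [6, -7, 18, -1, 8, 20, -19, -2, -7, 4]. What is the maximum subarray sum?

Using Kadane's algorithm on [6, -7, 18, -1, 8, 20, -19, -2, -7, 4]:

Scanning through the array:
Position 1 (value -7): max_ending_here = -1, max_so_far = 6
Position 2 (value 18): max_ending_here = 18, max_so_far = 18
Position 3 (value -1): max_ending_here = 17, max_so_far = 18
Position 4 (value 8): max_ending_here = 25, max_so_far = 25
Position 5 (value 20): max_ending_here = 45, max_so_far = 45
Position 6 (value -19): max_ending_here = 26, max_so_far = 45
Position 7 (value -2): max_ending_here = 24, max_so_far = 45
Position 8 (value -7): max_ending_here = 17, max_so_far = 45
Position 9 (value 4): max_ending_here = 21, max_so_far = 45

Maximum subarray: [18, -1, 8, 20]
Maximum sum: 45

The maximum subarray is [18, -1, 8, 20] with sum 45. This subarray runs from index 2 to index 5.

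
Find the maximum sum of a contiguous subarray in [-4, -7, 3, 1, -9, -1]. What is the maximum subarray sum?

Using Kadane's algorithm on [-4, -7, 3, 1, -9, -1]:

Scanning through the array:
Position 1 (value -7): max_ending_here = -7, max_so_far = -4
Position 2 (value 3): max_ending_here = 3, max_so_far = 3
Position 3 (value 1): max_ending_here = 4, max_so_far = 4
Position 4 (value -9): max_ending_here = -5, max_so_far = 4
Position 5 (value -1): max_ending_here = -1, max_so_far = 4

Maximum subarray: [3, 1]
Maximum sum: 4

The maximum subarray is [3, 1] with sum 4. This subarray runs from index 2 to index 3.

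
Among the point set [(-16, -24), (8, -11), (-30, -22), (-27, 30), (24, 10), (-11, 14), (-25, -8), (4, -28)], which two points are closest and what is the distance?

Computing all pairwise distances among 8 points:

d((-16, -24), (8, -11)) = 27.2947
d((-16, -24), (-30, -22)) = 14.1421 <-- minimum
d((-16, -24), (-27, 30)) = 55.109
d((-16, -24), (24, 10)) = 52.4976
d((-16, -24), (-11, 14)) = 38.3275
d((-16, -24), (-25, -8)) = 18.3576
d((-16, -24), (4, -28)) = 20.3961
d((8, -11), (-30, -22)) = 39.5601
d((8, -11), (-27, 30)) = 53.9073
d((8, -11), (24, 10)) = 26.4008
d((8, -11), (-11, 14)) = 31.4006
d((8, -11), (-25, -8)) = 33.1361
d((8, -11), (4, -28)) = 17.4642
d((-30, -22), (-27, 30)) = 52.0865
d((-30, -22), (24, 10)) = 62.7694
d((-30, -22), (-11, 14)) = 40.7063
d((-30, -22), (-25, -8)) = 14.8661
d((-30, -22), (4, -28)) = 34.5254
d((-27, 30), (24, 10)) = 54.7814
d((-27, 30), (-11, 14)) = 22.6274
d((-27, 30), (-25, -8)) = 38.0526
d((-27, 30), (4, -28)) = 65.7647
d((24, 10), (-11, 14)) = 35.2278
d((24, 10), (-25, -8)) = 52.2015
d((24, 10), (4, -28)) = 42.9418
d((-11, 14), (-25, -8)) = 26.0768
d((-11, 14), (4, -28)) = 44.5982
d((-25, -8), (4, -28)) = 35.2278

Closest pair: (-16, -24) and (-30, -22) with distance 14.1421

The closest pair is (-16, -24) and (-30, -22) with Euclidean distance 14.1421. For 8 points, brute-force pairwise comparison is shown above. For large n, the divide-and-conquer algorithm (sort by x, recurse on halves, check the dividing strip) achieves O(n log n).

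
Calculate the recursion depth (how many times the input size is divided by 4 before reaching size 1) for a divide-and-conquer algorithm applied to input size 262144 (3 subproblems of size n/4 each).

For divide and conquer with division factor 4:

Problem sizes at each level:
Level 0: 262144
Level 1: 65536
Level 2: 16384
Level 3: 4096
Level 4: 1024
Level 5: 256
Level 6: 64
Level 7: 16
Level 8: 4
Level 9: 1

The root is level 0 and the size-1 base case is level 9 (the tree spans levels 0 through 9, i.e. 10 levels counting the root), so the depth is the number of divisions: log_4(262144) = 9

The recursion tree depth is log_4(262144) = 9. At each level, the problem size is divided by 4, so it takes 9 divisions to reduce to a base case of size 1. The algorithm makes 3 recursive calls at each level.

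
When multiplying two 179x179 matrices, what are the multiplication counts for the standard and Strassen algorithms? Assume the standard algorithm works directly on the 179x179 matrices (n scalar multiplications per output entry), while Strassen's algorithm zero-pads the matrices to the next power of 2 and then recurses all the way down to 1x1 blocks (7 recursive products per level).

Matrix multiplication for 179x179 matrices:

Strassen's algorithm requires power-of-2 dimensions. Pad 179x179 to 256x256 (next power of 2).

Standard algorithm: 179^3 = 5735339 multiplications
Strassen's algorithm: 7^(log2(256)) = 7^8 = 5764801 multiplications
Difference: 5735339 - 5764801 = -29462 (Strassen uses MORE here due to padding overhead — for small or just-over-power-of-2 n, padding can outweigh the per-level savings)

Standard: 5735339 multiplications (179^3). Strassen: 5764801 multiplications (7^8, after padding to 256x256). Strassen reduces 8 recursive multiplications to 7 at each level.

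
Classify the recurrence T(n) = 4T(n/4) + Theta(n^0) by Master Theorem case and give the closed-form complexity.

Master Theorem for T(n) = 4T(n/4) + O(n^0):

a = 4, b = 4, c = 0
log_b(a) = log_4(4) = 1.0000

Case 1: c = 0 < log_4(4) = 1.0000
T(n) = O(n^(log_4 4)) = O(n)

For T(n) = 4T(n/4) + O(n^0): log_4(4) = 1.0000. This is Case 1 of the Master Theorem (c < log_b(a), work dominated by leaves), giving O(n).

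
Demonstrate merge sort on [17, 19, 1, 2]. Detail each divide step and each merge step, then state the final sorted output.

Merge sort trace:

Split: [17, 19, 1, 2] -> [17, 19] and [1, 2]
  Split: [17, 19] -> [17] and [19]
  Merge: [17] + [19] -> [17, 19]
  Split: [1, 2] -> [1] and [2]
  Merge: [1] + [2] -> [1, 2]
Merge: [17, 19] + [1, 2] -> [1, 2, 17, 19]

Final sorted array: [1, 2, 17, 19]

The merge sort proceeds by recursively splitting the array and merging sorted halves.
After all merges, the sorted array is [1, 2, 17, 19].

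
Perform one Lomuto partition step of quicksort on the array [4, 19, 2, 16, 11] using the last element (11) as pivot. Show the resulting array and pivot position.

Lomuto partition with pivot = 11:

Initial array: [4, 19, 2, 16, 11]

arr[0]=4 <= 11: swap with position 0, array becomes [4, 19, 2, 16, 11]
arr[1]=19 > 11: no swap
arr[2]=2 <= 11: swap with position 1, array becomes [4, 2, 19, 16, 11]
arr[3]=16 > 11: no swap

Place pivot at position 2: [4, 2, 11, 16, 19]
Pivot position: 2

After partitioning with pivot 11, the array becomes [4, 2, 11, 16, 19]. The pivot is placed at index 2. All elements to the left of the pivot are <= 11, and all elements to the right are > 11.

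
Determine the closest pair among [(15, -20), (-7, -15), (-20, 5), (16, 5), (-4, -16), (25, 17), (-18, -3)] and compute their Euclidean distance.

Computing all pairwise distances among 7 points:

d((15, -20), (-7, -15)) = 22.561
d((15, -20), (-20, 5)) = 43.0116
d((15, -20), (16, 5)) = 25.02
d((15, -20), (-4, -16)) = 19.4165
d((15, -20), (25, 17)) = 38.3275
d((15, -20), (-18, -3)) = 37.1214
d((-7, -15), (-20, 5)) = 23.8537
d((-7, -15), (16, 5)) = 30.4795
d((-7, -15), (-4, -16)) = 3.1623 <-- minimum
d((-7, -15), (25, 17)) = 45.2548
d((-7, -15), (-18, -3)) = 16.2788
d((-20, 5), (16, 5)) = 36.0
d((-20, 5), (-4, -16)) = 26.4008
d((-20, 5), (25, 17)) = 46.5725
d((-20, 5), (-18, -3)) = 8.2462
d((16, 5), (-4, -16)) = 29.0
d((16, 5), (25, 17)) = 15.0
d((16, 5), (-18, -3)) = 34.9285
d((-4, -16), (25, 17)) = 43.9318
d((-4, -16), (-18, -3)) = 19.105
d((25, 17), (-18, -3)) = 47.4236

Closest pair: (-7, -15) and (-4, -16) with distance 3.1623

The closest pair is (-7, -15) and (-4, -16) with Euclidean distance 3.1623. For 7 points, brute-force pairwise comparison is shown above. For large n, the divide-and-conquer algorithm (sort by x, recurse on halves, check the dividing strip) achieves O(n log n).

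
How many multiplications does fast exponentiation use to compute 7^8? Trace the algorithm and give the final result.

Computing 7^8 by squaring (build up from 7^1; each line after the first costs one multiplication):

7^1 = 7
7^2 = (7^1)^2 = 7^2 = 49
7^4 = (7^2)^2 = 49^2 = 2401
7^8 = (7^4)^2 = 2401^2 = 5764801

Result: 5764801
Multiplications needed: 3 (3 lines after 7^1)

7^8 = 5764801. Using exponentiation by squaring, this requires 3 multiplications. The key idea: if the exponent is even, square the half-power; if odd, multiply by the base once.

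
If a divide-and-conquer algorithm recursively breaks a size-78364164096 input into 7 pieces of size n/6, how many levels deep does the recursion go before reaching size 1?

For divide and conquer with division factor 6:

Problem sizes at each level:
Level 0: 78364164096
Level 1: 13060694016
Level 2: 2176782336
Level 3: 362797056
Level 4: 60466176
Level 5: 10077696
Level 6: 1679616
Level 7: 279936
Level 8: 46656
Level 9: 7776
Level 10: 1296
Level 11: 216
Level 12: 36
Level 13: 6
Level 14: 1

The root is level 0 and the size-1 base case is level 14 (the tree spans levels 0 through 14, i.e. 15 levels counting the root), so the depth is the number of divisions: log_6(78364164096) = 14

The recursion tree depth is log_6(78364164096) = 14. At each level, the problem size is divided by 6, so it takes 14 divisions to reduce to a base case of size 1. The algorithm makes 7 recursive calls at each level.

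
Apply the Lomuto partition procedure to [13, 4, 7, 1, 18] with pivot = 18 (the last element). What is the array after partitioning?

Lomuto partition with pivot = 18:

Initial array: [13, 4, 7, 1, 18]

arr[0]=13 <= 18: swap with position 0, array becomes [13, 4, 7, 1, 18]
arr[1]=4 <= 18: swap with position 1, array becomes [13, 4, 7, 1, 18]
arr[2]=7 <= 18: swap with position 2, array becomes [13, 4, 7, 1, 18]
arr[3]=1 <= 18: swap with position 3, array becomes [13, 4, 7, 1, 18]

Place pivot at position 4: [13, 4, 7, 1, 18]
Pivot position: 4

After partitioning with pivot 18, the array becomes [13, 4, 7, 1, 18]. The pivot is placed at index 4. All elements to the left of the pivot are <= 18, and all elements to the right are > 18.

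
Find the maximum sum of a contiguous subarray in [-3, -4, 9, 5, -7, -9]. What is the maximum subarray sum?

Using Kadane's algorithm on [-3, -4, 9, 5, -7, -9]:

Scanning through the array:
Position 1 (value -4): max_ending_here = -4, max_so_far = -3
Position 2 (value 9): max_ending_here = 9, max_so_far = 9
Position 3 (value 5): max_ending_here = 14, max_so_far = 14
Position 4 (value -7): max_ending_here = 7, max_so_far = 14
Position 5 (value -9): max_ending_here = -2, max_so_far = 14

Maximum subarray: [9, 5]
Maximum sum: 14

The maximum subarray is [9, 5] with sum 14. This subarray runs from index 2 to index 3.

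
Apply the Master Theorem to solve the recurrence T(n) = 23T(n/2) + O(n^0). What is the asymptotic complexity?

Master Theorem for T(n) = 23T(n/2) + O(n^0):

a = 23, b = 2, c = 0
log_b(a) = log_2(23) = 4.5236

Case 1: c = 0 < log_2(23) = 4.5236
T(n) = O(n^(log_2 23))

For T(n) = 23T(n/2) + O(n^0): log_2(23) = 4.5236. This is Case 1 of the Master Theorem (c < log_b(a), work dominated by leaves), giving O(n^(log_2 23)).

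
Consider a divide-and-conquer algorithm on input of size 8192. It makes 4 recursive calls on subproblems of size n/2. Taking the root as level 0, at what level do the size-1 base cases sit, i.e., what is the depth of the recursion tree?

For divide and conquer with division factor 2:

Problem sizes at each level:
Level 0: 8192
Level 1: 4096
Level 2: 2048
Level 3: 1024
Level 4: 512
Level 5: 256
Level 6: 128
Level 7: 64
Level 8: 32
Level 9: 16
Level 10: 8
Level 11: 4
Level 12: 2
Level 13: 1

The root is level 0 and the size-1 base case is level 13 (the tree spans levels 0 through 13, i.e. 14 levels counting the root), so the depth is the number of divisions: log_2(8192) = 13

The recursion tree depth is log_2(8192) = 13. At each level, the problem size is divided by 2, so it takes 13 divisions to reduce to a base case of size 1. The algorithm makes 4 recursive calls at each level.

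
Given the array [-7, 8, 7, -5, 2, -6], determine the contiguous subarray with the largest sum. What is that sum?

Using Kadane's algorithm on [-7, 8, 7, -5, 2, -6]:

Scanning through the array:
Position 1 (value 8): max_ending_here = 8, max_so_far = 8
Position 2 (value 7): max_ending_here = 15, max_so_far = 15
Position 3 (value -5): max_ending_here = 10, max_so_far = 15
Position 4 (value 2): max_ending_here = 12, max_so_far = 15
Position 5 (value -6): max_ending_here = 6, max_so_far = 15

Maximum subarray: [8, 7]
Maximum sum: 15

The maximum subarray is [8, 7] with sum 15. This subarray runs from index 1 to index 2.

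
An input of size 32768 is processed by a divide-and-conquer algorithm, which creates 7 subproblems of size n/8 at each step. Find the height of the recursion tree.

For divide and conquer with division factor 8:

Problem sizes at each level:
Level 0: 32768
Level 1: 4096
Level 2: 512
Level 3: 64
Level 4: 8
Level 5: 1

The root is level 0 and the size-1 base case is level 5 (the tree spans levels 0 through 5, i.e. 6 levels counting the root), so the depth is the number of divisions: log_8(32768) = 5

The recursion tree depth is log_8(32768) = 5. At each level, the problem size is divided by 8, so it takes 5 divisions to reduce to a base case of size 1. The algorithm makes 7 recursive calls at each level.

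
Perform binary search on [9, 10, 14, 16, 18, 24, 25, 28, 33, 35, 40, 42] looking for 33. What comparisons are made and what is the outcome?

Binary search for 33 in [9, 10, 14, 16, 18, 24, 25, 28, 33, 35, 40, 42]:

lo=0, hi=11, mid=5, arr[mid]=24 -> 24 < 33, search right half
lo=6, hi=11, mid=8, arr[mid]=33 -> Found target at index 8!

Binary search finds 33 at index 8 after 2 comparisons. The search repeatedly halves the search space by comparing with the middle element.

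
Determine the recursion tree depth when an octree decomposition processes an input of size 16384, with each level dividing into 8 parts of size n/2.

For divide and conquer with division factor 2:

Problem sizes at each level:
Level 0: 16384
Level 1: 8192
Level 2: 4096
Level 3: 2048
Level 4: 1024
Level 5: 512
Level 6: 256
Level 7: 128
Level 8: 64
Level 9: 32
Level 10: 16
Level 11: 8
Level 12: 4
Level 13: 2
Level 14: 1

The root is level 0 and the size-1 base case is level 14 (the tree spans levels 0 through 14, i.e. 15 levels counting the root), so the depth is the number of divisions: log_2(16384) = 14

The recursion tree depth is log_2(16384) = 14. At each level, the problem size is divided by 2, so it takes 14 divisions to reduce to a base case of size 1. The algorithm makes 8 recursive calls at each level.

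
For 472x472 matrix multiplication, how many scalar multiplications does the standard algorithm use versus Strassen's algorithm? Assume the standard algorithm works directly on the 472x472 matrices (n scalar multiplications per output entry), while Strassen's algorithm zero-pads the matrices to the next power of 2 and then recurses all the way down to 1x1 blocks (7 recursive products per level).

Matrix multiplication for 472x472 matrices:

Strassen's algorithm requires power-of-2 dimensions. Pad 472x472 to 512x512 (next power of 2).

Standard algorithm: 472^3 = 105154048 multiplications
Strassen's algorithm: 7^(log2(512)) = 7^9 = 40353607 multiplications
Savings: 105154048 - 40353607 = 64800441 multiplications

Standard: 105154048 multiplications (472^3). Strassen: 40353607 multiplications (7^9, after padding to 512x512). Strassen reduces 8 recursive multiplications to 7 at each level.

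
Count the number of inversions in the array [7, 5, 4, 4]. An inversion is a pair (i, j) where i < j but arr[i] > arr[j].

Finding inversions in [7, 5, 4, 4]:

(0, 1): arr[0]=7 > arr[1]=5
(0, 2): arr[0]=7 > arr[2]=4
(0, 3): arr[0]=7 > arr[3]=4
(1, 2): arr[1]=5 > arr[2]=4
(1, 3): arr[1]=5 > arr[3]=4

Total inversions: 5

The array has 5 inversion(s): (0,1), (0,2), (0,3), (1,2), (1,3). Each pair (i,j) satisfies i < j and arr[i] > arr[j].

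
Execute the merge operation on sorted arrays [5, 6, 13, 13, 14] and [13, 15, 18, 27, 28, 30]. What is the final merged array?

Merging process:

Compare 5 vs 13: take 5 from left. Merged: [5]
Compare 6 vs 13: take 6 from left. Merged: [5, 6]
Compare 13 vs 13: take 13 from left. Merged: [5, 6, 13]
Compare 13 vs 13: take 13 from left. Merged: [5, 6, 13, 13]
Compare 14 vs 13: take 13 from right. Merged: [5, 6, 13, 13, 13]
Compare 14 vs 15: take 14 from left. Merged: [5, 6, 13, 13, 13, 14]
Append remaining from right: [15, 18, 27, 28, 30]. Merged: [5, 6, 13, 13, 13, 14, 15, 18, 27, 28, 30]

Final merged array: [5, 6, 13, 13, 13, 14, 15, 18, 27, 28, 30]
Total comparisons: 6

The merged array is [5, 6, 13, 13, 13, 14, 15, 18, 27, 28, 30], requiring 6 comparisons. The merge step runs in O(n) time where n is the total number of elements.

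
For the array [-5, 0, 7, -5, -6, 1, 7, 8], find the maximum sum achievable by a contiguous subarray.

Using Kadane's algorithm on [-5, 0, 7, -5, -6, 1, 7, 8]:

Scanning through the array:
Position 1 (value 0): max_ending_here = 0, max_so_far = 0
Position 2 (value 7): max_ending_here = 7, max_so_far = 7
Position 3 (value -5): max_ending_here = 2, max_so_far = 7
Position 4 (value -6): max_ending_here = -4, max_so_far = 7
Position 5 (value 1): max_ending_here = 1, max_so_far = 7
Position 6 (value 7): max_ending_here = 8, max_so_far = 8
Position 7 (value 8): max_ending_here = 16, max_so_far = 16

Maximum subarray: [1, 7, 8]
Maximum sum: 16

The maximum subarray is [1, 7, 8] with sum 16. This subarray runs from index 5 to index 7.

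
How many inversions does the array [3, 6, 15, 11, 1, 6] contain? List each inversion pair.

Finding inversions in [3, 6, 15, 11, 1, 6]:

(0, 4): arr[0]=3 > arr[4]=1
(1, 4): arr[1]=6 > arr[4]=1
(2, 3): arr[2]=15 > arr[3]=11
(2, 4): arr[2]=15 > arr[4]=1
(2, 5): arr[2]=15 > arr[5]=6
(3, 4): arr[3]=11 > arr[4]=1
(3, 5): arr[3]=11 > arr[5]=6

Total inversions: 7

The array has 7 inversion(s): (0,4), (1,4), (2,3), (2,4), (2,5), (3,4), (3,5). Each pair (i,j) satisfies i < j and arr[i] > arr[j].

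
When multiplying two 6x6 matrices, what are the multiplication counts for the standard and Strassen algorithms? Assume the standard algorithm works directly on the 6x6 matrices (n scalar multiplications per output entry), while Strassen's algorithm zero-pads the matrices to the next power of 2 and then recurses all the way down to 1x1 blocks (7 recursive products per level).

Matrix multiplication for 6x6 matrices:

Strassen's algorithm requires power-of-2 dimensions. Pad 6x6 to 8x8 (next power of 2).

Standard algorithm: 6^3 = 216 multiplications
Strassen's algorithm: 7^(log2(8)) = 7^3 = 343 multiplications
Difference: 216 - 343 = -127 (Strassen uses MORE here due to padding overhead — for small or just-over-power-of-2 n, padding can outweigh the per-level savings)

Standard: 216 multiplications (6^3). Strassen: 343 multiplications (7^3, after padding to 8x8). Strassen reduces 8 recursive multiplications to 7 at each level.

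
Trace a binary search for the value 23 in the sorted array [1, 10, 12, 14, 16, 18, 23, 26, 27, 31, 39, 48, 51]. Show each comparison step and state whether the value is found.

Binary search for 23 in [1, 10, 12, 14, 16, 18, 23, 26, 27, 31, 39, 48, 51]:

lo=0, hi=12, mid=6, arr[mid]=23 -> Found target at index 6!

Binary search finds 23 at index 6 after 1 comparisons. The search repeatedly halves the search space by comparing with the middle element.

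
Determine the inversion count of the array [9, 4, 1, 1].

Finding inversions in [9, 4, 1, 1]:

(0, 1): arr[0]=9 > arr[1]=4
(0, 2): arr[0]=9 > arr[2]=1
(0, 3): arr[0]=9 > arr[3]=1
(1, 2): arr[1]=4 > arr[2]=1
(1, 3): arr[1]=4 > arr[3]=1

Total inversions: 5

The array has 5 inversion(s): (0,1), (0,2), (0,3), (1,2), (1,3). Each pair (i,j) satisfies i < j and arr[i] > arr[j].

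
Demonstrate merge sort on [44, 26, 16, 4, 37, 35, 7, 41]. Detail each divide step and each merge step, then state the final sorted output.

Merge sort trace:

Split: [44, 26, 16, 4, 37, 35, 7, 41] -> [44, 26, 16, 4] and [37, 35, 7, 41]
  Split: [44, 26, 16, 4] -> [44, 26] and [16, 4]
    Split: [44, 26] -> [44] and [26]
    Merge: [44] + [26] -> [26, 44]
    Split: [16, 4] -> [16] and [4]
    Merge: [16] + [4] -> [4, 16]
  Merge: [26, 44] + [4, 16] -> [4, 16, 26, 44]
  Split: [37, 35, 7, 41] -> [37, 35] and [7, 41]
    Split: [37, 35] -> [37] and [35]
    Merge: [37] + [35] -> [35, 37]
    Split: [7, 41] -> [7] and [41]
    Merge: [7] + [41] -> [7, 41]
  Merge: [35, 37] + [7, 41] -> [7, 35, 37, 41]
Merge: [4, 16, 26, 44] + [7, 35, 37, 41] -> [4, 7, 16, 26, 35, 37, 41, 44]

Final sorted array: [4, 7, 16, 26, 35, 37, 41, 44]

The merge sort proceeds by recursively splitting the array and merging sorted halves.
After all merges, the sorted array is [4, 7, 16, 26, 35, 37, 41, 44].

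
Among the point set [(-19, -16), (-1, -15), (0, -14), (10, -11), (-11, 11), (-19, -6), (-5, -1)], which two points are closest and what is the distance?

Computing all pairwise distances among 7 points:

d((-19, -16), (-1, -15)) = 18.0278
d((-19, -16), (0, -14)) = 19.105
d((-19, -16), (10, -11)) = 29.4279
d((-19, -16), (-11, 11)) = 28.1603
d((-19, -16), (-19, -6)) = 10.0
d((-19, -16), (-5, -1)) = 20.5183
d((-1, -15), (0, -14)) = 1.4142 <-- minimum
d((-1, -15), (10, -11)) = 11.7047
d((-1, -15), (-11, 11)) = 27.8568
d((-1, -15), (-19, -6)) = 20.1246
d((-1, -15), (-5, -1)) = 14.5602
d((0, -14), (10, -11)) = 10.4403
d((0, -14), (-11, 11)) = 27.313
d((0, -14), (-19, -6)) = 20.6155
d((0, -14), (-5, -1)) = 13.9284
d((10, -11), (-11, 11)) = 30.4138
d((10, -11), (-19, -6)) = 29.4279
d((10, -11), (-5, -1)) = 18.0278
d((-11, 11), (-19, -6)) = 18.7883
d((-11, 11), (-5, -1)) = 13.4164
d((-19, -6), (-5, -1)) = 14.8661

Closest pair: (-1, -15) and (0, -14) with distance 1.4142

The closest pair is (-1, -15) and (0, -14) with Euclidean distance 1.4142. For 7 points, brute-force pairwise comparison is shown above. For large n, the divide-and-conquer algorithm (sort by x, recurse on halves, check the dividing strip) achieves O(n log n).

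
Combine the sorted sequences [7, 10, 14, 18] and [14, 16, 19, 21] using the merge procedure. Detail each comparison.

Merging process:

Compare 7 vs 14: take 7 from left. Merged: [7]
Compare 10 vs 14: take 10 from left. Merged: [7, 10]
Compare 14 vs 14: take 14 from left. Merged: [7, 10, 14]
Compare 18 vs 14: take 14 from right. Merged: [7, 10, 14, 14]
Compare 18 vs 16: take 16 from right. Merged: [7, 10, 14, 14, 16]
Compare 18 vs 19: take 18 from left. Merged: [7, 10, 14, 14, 16, 18]
Append remaining from right: [19, 21]. Merged: [7, 10, 14, 14, 16, 18, 19, 21]

Final merged array: [7, 10, 14, 14, 16, 18, 19, 21]
Total comparisons: 6

The merged array is [7, 10, 14, 14, 16, 18, 19, 21], requiring 6 comparisons. The merge step runs in O(n) time where n is the total number of elements.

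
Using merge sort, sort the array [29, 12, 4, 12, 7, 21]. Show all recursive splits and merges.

Merge sort trace:

Split: [29, 12, 4, 12, 7, 21] -> [29, 12, 4] and [12, 7, 21]
  Split: [29, 12, 4] -> [29] and [12, 4]
    Split: [12, 4] -> [12] and [4]
    Merge: [12] + [4] -> [4, 12]
  Merge: [29] + [4, 12] -> [4, 12, 29]
  Split: [12, 7, 21] -> [12] and [7, 21]
    Split: [7, 21] -> [7] and [21]
    Merge: [7] + [21] -> [7, 21]
  Merge: [12] + [7, 21] -> [7, 12, 21]
Merge: [4, 12, 29] + [7, 12, 21] -> [4, 7, 12, 12, 21, 29]

Final sorted array: [4, 7, 12, 12, 21, 29]

The merge sort proceeds by recursively splitting the array and merging sorted halves.
After all merges, the sorted array is [4, 7, 12, 12, 21, 29].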